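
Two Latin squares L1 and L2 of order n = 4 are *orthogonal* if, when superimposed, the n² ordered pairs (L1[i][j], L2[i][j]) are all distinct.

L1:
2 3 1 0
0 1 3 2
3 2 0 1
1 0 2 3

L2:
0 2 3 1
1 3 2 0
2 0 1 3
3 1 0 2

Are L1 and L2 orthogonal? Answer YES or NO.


Form the n² = 16 superimposed pairs (L1[i][j], L2[i][j]), row by row (rows and columns indexed from 0):
row 0: (2,0) (3,2) (1,3) (0,1)
row 1: (0,1) (1,3) (3,2) (2,0)
row 2: (3,2) (2,0) (0,1) (1,3)
row 3: (1,3) (0,1) (2,0) (3,2)
Orthogonality requires all 16 pairs distinct.
But the pair (0,1) repeats: cell (0,3) has L1 = 0, L2 = 1, and cell (1,0) has L1 = 0, L2 = 1.
A repeated pair means some other pair never occurs (only 4 distinct pairs out of 16), so the squares are not orthogonal.
Conclusion: NO.

NO


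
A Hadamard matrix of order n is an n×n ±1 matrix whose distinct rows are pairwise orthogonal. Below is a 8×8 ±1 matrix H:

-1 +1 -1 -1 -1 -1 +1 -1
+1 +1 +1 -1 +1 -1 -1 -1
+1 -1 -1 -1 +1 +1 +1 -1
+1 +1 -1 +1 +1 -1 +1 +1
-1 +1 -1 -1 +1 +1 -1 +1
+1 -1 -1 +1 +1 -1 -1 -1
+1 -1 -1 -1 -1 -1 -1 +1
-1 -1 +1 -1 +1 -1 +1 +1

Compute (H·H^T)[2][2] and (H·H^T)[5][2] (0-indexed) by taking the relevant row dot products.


Row 2 of H: [1, -1, -1, -1, 1, 1, 1, -1].
Row 5 of H: [1, -1, -1, 1, 1, -1, -1, -1].
(H·H^T)[2][2] = Σ_j H[2][j]·H[2][j] = (1)² + (-1)² + (-1)² + (-1)² + (1)² + (1)² + (1)² + (-1)² = 1 + 1 + 1 + 1 + 1 + 1 + 1 + 1 = 8.
(H·H^T)[5][2] = Σ_j H[5][j]·H[2][j] = (1)·(1) + (-1)·(-1) + (-1)·(-1) + (1)·(-1) + (1)·(1) + (-1)·(1) + (-1)·(1) + (-1)·(-1) = 1 + 1 + 1 + -1 + 1 + -1 + -1 + 1 = 2.
Rows 5 and 2 are not orthogonal (dot product = 2 ≠ 0), so H is not a Hadamard matrix.

(2,2) entry = 8; (5,2) entry = 2.


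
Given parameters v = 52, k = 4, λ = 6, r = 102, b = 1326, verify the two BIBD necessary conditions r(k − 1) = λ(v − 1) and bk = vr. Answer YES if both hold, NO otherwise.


Condition (i): r(k − 1) = 102·3 = 306; λ(v − 1) = 6·51 = 306. Match? YES.
Condition (ii): bk = 1326·4 = 5304; vr = 52·102 = 5304. Match? YES.
Both conditions hold? YES.

YES


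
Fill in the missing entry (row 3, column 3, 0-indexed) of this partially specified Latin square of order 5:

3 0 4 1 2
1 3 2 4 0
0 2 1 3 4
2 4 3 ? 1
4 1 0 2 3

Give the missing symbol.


Row 3 contains symbols [1, 2, 3, 4] — missing [0].
Column 3 contains symbols [1, 2, 3, 4] — missing [0].
The missing symbol must appear in both missing sets; intersection = [0].
Therefore the hidden value is 0.

Missing value = 0.


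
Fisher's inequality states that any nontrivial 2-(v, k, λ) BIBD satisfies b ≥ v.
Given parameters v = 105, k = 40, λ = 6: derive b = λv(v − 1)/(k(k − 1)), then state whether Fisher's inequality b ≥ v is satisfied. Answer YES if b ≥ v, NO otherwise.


b = λv(v − 1)/(k(k − 1)) = 6·105·104/(40·39) = 65520/1560 = 42.
Compare with v = 105: b < v, so Fisher's inequality fails.

NO


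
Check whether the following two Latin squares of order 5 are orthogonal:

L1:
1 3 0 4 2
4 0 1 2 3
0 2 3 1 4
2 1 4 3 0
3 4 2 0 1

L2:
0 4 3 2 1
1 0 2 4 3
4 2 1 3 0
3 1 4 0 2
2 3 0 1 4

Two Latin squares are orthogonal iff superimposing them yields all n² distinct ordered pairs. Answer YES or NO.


Form the n² = 25 superimposed pairs (L1[i][j], L2[i][j]), row by row (rows and columns indexed from 0):
row 0: (1,0) (3,4) (0,3) (4,2) (2,1)
row 1: (4,1) (0,0) (1,2) (2,4) (3,3)
row 2: (0,4) (2,2) (3,1) (1,3) (4,0)
row 3: (2,3) (1,1) (4,4) (3,0) (0,2)
row 4: (3,2) (4,3) (2,0) (0,1) (1,4)
Orthogonality requires all 25 pairs distinct.
Check by first coordinate: for each symbol s of L1, list the L2 entries in the n cells where L1 = s; they must all differ.
  L1 = 0: L2 entries (in reading order) 3, 0, 4, 2, 1 — all 5 distinct ✓
  L1 = 1: L2 entries (in reading order) 0, 2, 3, 1, 4 — all 5 distinct ✓
  L1 = 2: L2 entries (in reading order) 1, 4, 2, 3, 0 — all 5 distinct ✓
  L1 = 3: L2 entries (in reading order) 4, 3, 1, 0, 2 — all 5 distinct ✓
  L1 = 4: L2 entries (in reading order) 2, 1, 0, 4, 3 — all 5 distinct ✓
Every symbol of L1 meets every symbol of L2 exactly once, so all 25 pairs are distinct (25 of 25).
Conclusion: YES.

YES


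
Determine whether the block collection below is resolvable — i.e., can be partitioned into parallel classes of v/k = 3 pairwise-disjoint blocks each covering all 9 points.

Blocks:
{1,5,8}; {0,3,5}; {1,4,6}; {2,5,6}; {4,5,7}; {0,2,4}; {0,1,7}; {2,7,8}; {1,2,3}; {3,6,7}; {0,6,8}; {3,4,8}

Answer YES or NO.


v = 9, block size k = 3, number of blocks = 12.
For resolvability, blocks must partition into parallel classes of size v/k = 3.
Total blocks must therefore be a multiple of 3: 12 = 3·4 + 0 ⇒ divisible ✓.
Greedy packing gives 4 candidate class(es). Each should be a full parallel class (size 3, covers all 9 points).
  Class 1 (3 blocks): {1,5,8}; {0,2,4}; {3,6,7}. Points covered: [0, 1, 2, 3, 4, 5, 6, 7, 8].
  Class 2 (3 blocks): {0,3,5}; {1,4,6}; {2,7,8}. Points covered: [0, 1, 2, 3, 4, 5, 6, 7, 8].
  Class 3 (3 blocks): {2,5,6}; {0,1,7}; {3,4,8}. Points covered: [0, 1, 2, 3, 4, 5, 6, 7, 8].
  Class 4 (3 blocks): {4,5,7}; {1,2,3}; {0,6,8}. Points covered: [0, 1, 2, 3, 4, 5, 6, 7, 8].
All classes full (size 3)? YES. All classes cover every point? YES.
Resolvable? YES.

YES


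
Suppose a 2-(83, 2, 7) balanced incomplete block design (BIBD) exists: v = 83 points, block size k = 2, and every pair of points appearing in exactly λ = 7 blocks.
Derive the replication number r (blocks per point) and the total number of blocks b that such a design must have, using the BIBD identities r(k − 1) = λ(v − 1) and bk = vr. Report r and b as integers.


Any 2-(v, k, λ) BIBD satisfies two necessary conditions:
  (i)  Each point sits in r blocks, and counting incidences through any fixed point gives r(k − 1) = λ(v − 1), so r = λ(v − 1)/(k − 1).
  (ii) Total incidences bk = vr, so b = vr/k.
Step 1: r = λ(v − 1)/(k − 1) = 7·(83 − 1)/(2 − 1) = 7·82/1 = 574/1 = 574.
Step 2: b = vr/k = 83·574/2 = 47642/2 = 23821.
Check integrality: r = 574 ∈ Z ✓, b = 23821 ∈ Z ✓.
(These identities are necessary conditions: they determine r and b for any design with these parameters, but do not by themselves prove that one exists.)

r = 574, b = 23821.


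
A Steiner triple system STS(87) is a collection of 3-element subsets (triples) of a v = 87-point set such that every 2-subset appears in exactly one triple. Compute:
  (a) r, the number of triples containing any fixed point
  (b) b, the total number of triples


An STS(v) is a 2-(v, 3, 1) BIBD: block size k = 3, λ = 1.
Replication: r(k − 1) = λ(v − 1) ⇒ r·2 = 87 − 1 = 86 ⇒ r = 43.
Block count: bk = vr ⇒ b·3 = 87·43 = 3741 ⇒ b = 1247.

r = 43, b = 1247.


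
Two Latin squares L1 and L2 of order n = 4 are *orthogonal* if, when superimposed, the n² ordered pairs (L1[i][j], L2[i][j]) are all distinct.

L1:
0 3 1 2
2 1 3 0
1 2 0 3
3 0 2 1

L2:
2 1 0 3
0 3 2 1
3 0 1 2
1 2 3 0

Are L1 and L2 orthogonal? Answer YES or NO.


Form the n² = 16 superimposed pairs (L1[i][j], L2[i][j]), row by row (rows and columns indexed from 0):
row 0: (0,2) (3,1) (1,0) (2,3)
row 1: (2,0) (1,3) (3,2) (0,1)
row 2: (1,3) (2,0) (0,1) (3,2)
row 3: (3,1) (0,2) (2,3) (1,0)
Orthogonality requires all 16 pairs distinct.
But the pair (1,3) repeats: cell (1,1) has L1 = 1, L2 = 3, and cell (2,0) has L1 = 1, L2 = 3.
A repeated pair means some other pair never occurs (only 8 distinct pairs out of 16), so the squares are not orthogonal.
Conclusion: NO.

NO


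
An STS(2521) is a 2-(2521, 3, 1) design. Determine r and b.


An STS(v) is a 2-(v, 3, 1) BIBD: block size k = 3, λ = 1.
Replication: r(k − 1) = λ(v − 1) ⇒ r·2 = 2521 − 1 = 2520 ⇒ r = 1260.
Block count: b = v(v − 1)/6 = 2521·2520/6 = 6352920/6 = 1058820.
(Check via bk = vr: 1058820·3 = 3176460 = 2521·1260 = 3176460 ✓.)

r = 1260, b = 1058820.


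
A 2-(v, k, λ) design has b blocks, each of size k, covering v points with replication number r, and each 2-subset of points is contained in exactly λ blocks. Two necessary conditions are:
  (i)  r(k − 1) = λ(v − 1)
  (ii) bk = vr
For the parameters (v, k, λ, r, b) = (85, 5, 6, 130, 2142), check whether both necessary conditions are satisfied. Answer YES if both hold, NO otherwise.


Condition (i): r(k − 1) = 130·4 = 520; λ(v − 1) = 6·84 = 504. Match? NO.
Condition (ii): bk = 2142·5 = 10710; vr = 85·130 = 11050. Match? NO.
Both conditions hold? NO.

NO


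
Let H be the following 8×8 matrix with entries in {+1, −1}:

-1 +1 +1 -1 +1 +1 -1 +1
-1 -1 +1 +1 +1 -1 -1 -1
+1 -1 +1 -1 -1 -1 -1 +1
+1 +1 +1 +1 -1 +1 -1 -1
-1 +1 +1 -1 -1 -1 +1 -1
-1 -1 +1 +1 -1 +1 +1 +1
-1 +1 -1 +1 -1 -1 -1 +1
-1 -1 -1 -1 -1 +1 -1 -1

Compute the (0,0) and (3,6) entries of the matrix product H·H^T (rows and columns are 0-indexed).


Row 0 of H: [-1, 1, 1, -1, 1, 1, -1, 1].
Row 3 of H: [1, 1, 1, 1, -1, 1, -1, -1].
Row 6 of H: [-1, 1, -1, 1, -1, -1, -1, 1].
(H·H^T)[0][0] = Σ_j H[0][j]·H[0][j] = (-1)² + (1)² + (1)² + (-1)² + (1)² + (1)² + (-1)² + (1)² = 1 + 1 + 1 + 1 + 1 + 1 + 1 + 1 = 8.
(H·H^T)[3][6] = Σ_j H[3][j]·H[6][j] = (1)·(-1) + (1)·(1) + (1)·(-1) + (1)·(1) + (-1)·(-1) + (1)·(-1) + (-1)·(-1) + (-1)·(1) = -1 + 1 + -1 + 1 + 1 + -1 + 1 + -1 = 0.
So rows 3 and 6 are orthogonal; the diagonal entry equals n = 8.

(0,0) entry = 8; (3,6) entry = 0.


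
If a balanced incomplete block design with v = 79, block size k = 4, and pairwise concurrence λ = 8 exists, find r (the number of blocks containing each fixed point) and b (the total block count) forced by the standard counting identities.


Any 2-(v, k, λ) BIBD satisfies two necessary conditions:
  (i)  Each point sits in r blocks, and counting incidences through any fixed point gives r(k − 1) = λ(v − 1), so r = λ(v − 1)/(k − 1).
  (ii) Total incidences bk = vr, so b = vr/k.
Step 1: r = λ(v − 1)/(k − 1) = 8·(79 − 1)/(4 − 1) = 8·78/3 = 624/3 = 208.
Step 2: b = vr/k = 79·208/4 = 16432/4 = 4108.
Check integrality: r = 208 ∈ Z ✓, b = 4108 ∈ Z ✓.
(These identities are necessary conditions: they determine r and b for any design with these parameters, but do not by themselves prove that one exists.)

r = 208, b = 4108.


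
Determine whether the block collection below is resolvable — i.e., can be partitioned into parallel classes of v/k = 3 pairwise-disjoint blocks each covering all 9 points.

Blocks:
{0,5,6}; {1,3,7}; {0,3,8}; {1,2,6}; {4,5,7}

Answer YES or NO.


v = 9, block size k = 3, number of blocks = 5.
For resolvability, blocks must partition into parallel classes of size v/k = 3.
Total blocks must therefore be a multiple of 3: 5 = 3·1 + 2 ⇒ not divisible ✗.
Resolvable? NO.

NO


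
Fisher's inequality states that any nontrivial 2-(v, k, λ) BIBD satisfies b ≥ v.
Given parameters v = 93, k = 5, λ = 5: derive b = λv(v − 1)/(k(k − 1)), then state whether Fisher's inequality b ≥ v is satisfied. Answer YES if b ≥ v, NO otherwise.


r = λ(v − 1)/(k − 1) = 5·92/4 = 115.
b = vr/k = 93·115/5 = 2139.
Fisher's inequality: b ≥ v ⇔ 2139 ≥ 93? YES.

YES


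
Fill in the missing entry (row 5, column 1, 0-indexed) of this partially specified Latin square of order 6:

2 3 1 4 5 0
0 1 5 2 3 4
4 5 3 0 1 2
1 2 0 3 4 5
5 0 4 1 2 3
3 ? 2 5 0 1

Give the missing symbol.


Row 5 contains symbols [0, 1, 2, 3, 5] — missing [4].
Column 1 contains symbols [0, 1, 2, 3, 5] — missing [4].
The missing symbol must appear in both missing sets; intersection = [4].
Therefore the hidden value is 4.

Missing value = 4.


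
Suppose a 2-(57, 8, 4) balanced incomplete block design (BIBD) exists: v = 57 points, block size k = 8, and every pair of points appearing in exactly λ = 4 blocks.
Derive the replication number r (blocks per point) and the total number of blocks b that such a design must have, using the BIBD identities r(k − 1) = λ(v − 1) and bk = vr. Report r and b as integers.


Any 2-(v, k, λ) BIBD satisfies two necessary conditions:
  (i)  Each point sits in r blocks, and counting incidences through any fixed point gives r(k − 1) = λ(v − 1), so r = λ(v − 1)/(k − 1).
  (ii) Total incidences bk = vr, so b = vr/k.
Step 1: r = λ(v − 1)/(k − 1) = 4·(57 − 1)/(8 − 1) = 4·56/7 = 224/7 = 32.
Step 2: b = vr/k = 57·32/8 = 1824/8 = 228.
Check integrality: r = 32 ∈ Z ✓, b = 228 ∈ Z ✓.
(These identities are necessary conditions: they determine r and b for any design with these parameters, but do not by themselves prove that one exists.)

r = 32, b = 228.


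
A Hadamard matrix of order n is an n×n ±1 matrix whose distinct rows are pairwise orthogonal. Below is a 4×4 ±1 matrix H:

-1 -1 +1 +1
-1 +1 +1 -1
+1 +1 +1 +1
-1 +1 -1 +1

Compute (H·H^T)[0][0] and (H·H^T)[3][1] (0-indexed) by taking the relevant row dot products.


Row 0 of H: [-1, -1, 1, 1].
Row 1 of H: [-1, 1, 1, -1].
Row 3 of H: [-1, 1, -1, 1].
(H·H^T)[0][0] = Σ_j H[0][j]·H[0][j] = (-1)² + (-1)² + (1)² + (1)² = 1 + 1 + 1 + 1 = 4.
(H·H^T)[3][1] = Σ_j H[3][j]·H[1][j] = (-1)·(-1) + (1)·(1) + (-1)·(1) + (1)·(-1) = 1 + 1 + -1 + -1 = 0.
So rows 3 and 1 are orthogonal; the diagonal entry equals n = 4.

(0,0) entry = 4; (3,1) entry = 0.


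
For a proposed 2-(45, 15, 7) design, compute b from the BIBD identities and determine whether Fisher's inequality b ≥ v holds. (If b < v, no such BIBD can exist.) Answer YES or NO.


r = λ(v − 1)/(k − 1) = 7·44/14 = 22.
b = vr/k = 45·22/15 = 66.
Fisher's inequality: b ≥ v ⇔ 66 ≥ 45? YES.

YES


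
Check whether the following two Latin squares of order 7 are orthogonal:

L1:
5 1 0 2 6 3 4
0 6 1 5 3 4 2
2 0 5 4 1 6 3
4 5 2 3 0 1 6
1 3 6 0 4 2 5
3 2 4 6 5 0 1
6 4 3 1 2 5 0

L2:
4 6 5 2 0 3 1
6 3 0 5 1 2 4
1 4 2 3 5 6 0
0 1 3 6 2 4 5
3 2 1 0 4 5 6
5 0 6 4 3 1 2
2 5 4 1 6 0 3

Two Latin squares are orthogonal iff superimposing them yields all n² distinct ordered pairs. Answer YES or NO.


Form the n² = 49 superimposed pairs (L1[i][j], L2[i][j]), row by row (rows and columns indexed from 0):
row 0: (5,4) (1,6) (0,5) (2,2) (6,0) (3,3) (4,1)
row 1: (0,6) (6,3) (1,0) (5,5) (3,1) (4,2) (2,4)
row 2: (2,1) (0,4) (5,2) (4,3) (1,5) (6,6) (3,0)
row 3: (4,0) (5,1) (2,3) (3,6) (0,2) (1,4) (6,5)
row 4: (1,3) (3,2) (6,1) (0,0) (4,4) (2,5) (5,6)
row 5: (3,5) (2,0) (4,6) (6,4) (5,3) (0,1) (1,2)
row 6: (6,2) (4,5) (3,4) (1,1) (2,6) (5,0) (0,3)
Orthogonality requires all 49 pairs distinct.
Check by first coordinate: for each symbol s of L1, list the L2 entries in the n cells where L1 = s; they must all differ.
  L1 = 0: L2 entries (in reading order) 5, 6, 4, 2, 0, 1, 3 — all 7 distinct ✓
  L1 = 1: L2 entries (in reading order) 6, 0, 5, 4, 3, 2, 1 — all 7 distinct ✓
  L1 = 2: L2 entries (in reading order) 2, 4, 1, 3, 5, 0, 6 — all 7 distinct ✓
  L1 = 3: L2 entries (in reading order) 3, 1, 0, 6, 2, 5, 4 — all 7 distinct ✓
  L1 = 4: L2 entries (in reading order) 1, 2, 3, 0, 4, 6, 5 — all 7 distinct ✓
  L1 = 5: L2 entries (in reading order) 4, 5, 2, 1, 6, 3, 0 — all 7 distinct ✓
  L1 = 6: L2 entries (in reading order) 0, 3, 6, 5, 1, 4, 2 — all 7 distinct ✓
Every symbol of L1 meets every symbol of L2 exactly once, so all 49 pairs are distinct (49 of 49).
Conclusion: YES.

YES


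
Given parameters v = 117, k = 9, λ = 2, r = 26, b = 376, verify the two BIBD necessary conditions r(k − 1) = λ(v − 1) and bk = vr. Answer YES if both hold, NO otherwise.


Condition (i): r(k − 1) = 26·8 = 208; λ(v − 1) = 2·116 = 232. Match? NO.
Condition (ii): bk = 376·9 = 3384; vr = 117·26 = 3042. Match? NO.
Both conditions hold? NO.

NO


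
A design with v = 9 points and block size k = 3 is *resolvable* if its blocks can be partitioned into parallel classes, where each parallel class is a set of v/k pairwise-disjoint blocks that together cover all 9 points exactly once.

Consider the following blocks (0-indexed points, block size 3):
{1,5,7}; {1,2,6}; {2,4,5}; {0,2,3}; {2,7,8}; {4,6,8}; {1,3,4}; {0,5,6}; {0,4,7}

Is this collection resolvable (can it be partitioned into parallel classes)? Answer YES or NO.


v = 9, block size k = 3, number of blocks = 9.
For resolvability, blocks must partition into parallel classes of size v/k = 3.
Total blocks must therefore be a multiple of 3: 9 = 3·3 + 0 ⇒ divisible ✓.
Consider block {1,2,6}. The only other block(s) in the collection disjoint from it are {0,4,7} — just 1 block(s). Any parallel class containing {1,2,6} would need 2 other blocks each disjoint from it, so no parallel class of size 3 can contain {1,2,6}.
Since every block must belong to some parallel class in a resolution, the collection cannot be partitioned into parallel classes.
Resolvable? NO.

NO


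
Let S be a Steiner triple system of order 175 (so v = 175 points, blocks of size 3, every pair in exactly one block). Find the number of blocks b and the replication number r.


An STS(v) is a 2-(v, 3, 1) BIBD: block size k = 3, λ = 1.
Replication: r(k − 1) = λ(v − 1) ⇒ r·2 = 175 − 1 = 174 ⇒ r = 87.
Block count: bk = vr ⇒ b·3 = 175·87 = 15225 ⇒ b = 5075.
(Check via b = v(v − 1)/6 = 175·174/6 = 30450/6 = 5075.)

r = 87, b = 5075.


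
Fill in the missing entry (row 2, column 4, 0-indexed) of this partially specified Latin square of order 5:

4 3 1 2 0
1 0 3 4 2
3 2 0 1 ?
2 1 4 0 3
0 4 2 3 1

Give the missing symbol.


Row 2 contains symbols [0, 1, 2, 3] — missing [4].
Column 4 contains symbols [0, 1, 2, 3] — missing [4].
The missing symbol must appear in both missing sets; intersection = [4].
Therefore the hidden value is 4.

Missing value = 4.


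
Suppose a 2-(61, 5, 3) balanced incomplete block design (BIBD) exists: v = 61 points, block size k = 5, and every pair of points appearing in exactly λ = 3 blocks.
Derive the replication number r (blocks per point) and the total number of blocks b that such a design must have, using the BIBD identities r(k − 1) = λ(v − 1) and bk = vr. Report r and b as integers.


Any 2-(v, k, λ) BIBD satisfies two necessary conditions:
  (i)  Each point sits in r blocks, and counting incidences through any fixed point gives r(k − 1) = λ(v − 1), so r = λ(v − 1)/(k − 1).
  (ii) Total incidences bk = vr, so b = vr/k.
Step 1: r = λ(v − 1)/(k − 1) = 3·(61 − 1)/(5 − 1) = 3·60/4 = 180/4 = 45.
Step 2: b = vr/k = 61·45/5 = 2745/5 = 549.
Check integrality: r = 45 ∈ Z ✓, b = 549 ∈ Z ✓.
(These identities are necessary conditions: they determine r and b for any design with these parameters, but do not by themselves prove that one exists.)

r = 45, b = 549.


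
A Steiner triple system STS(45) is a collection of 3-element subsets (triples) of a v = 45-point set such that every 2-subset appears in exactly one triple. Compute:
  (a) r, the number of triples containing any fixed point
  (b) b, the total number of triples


An STS(v) is a 2-(v, 3, 1) BIBD: block size k = 3, λ = 1.
Replication: r(k − 1) = λ(v − 1) ⇒ r·2 = 45 − 1 = 44 ⇒ r = 22.
Block count: bk = vr ⇒ b·3 = 45·22 = 990 ⇒ b = 330.

r = 22, b = 330.


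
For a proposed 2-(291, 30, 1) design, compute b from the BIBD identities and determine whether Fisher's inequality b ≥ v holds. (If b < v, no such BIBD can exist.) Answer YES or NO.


b = λv(v − 1)/(k(k − 1)) = 1·291·290/(30·29) = 84390/870 = 97.
Compare with v = 291: b < v, so Fisher's inequality fails.

NO


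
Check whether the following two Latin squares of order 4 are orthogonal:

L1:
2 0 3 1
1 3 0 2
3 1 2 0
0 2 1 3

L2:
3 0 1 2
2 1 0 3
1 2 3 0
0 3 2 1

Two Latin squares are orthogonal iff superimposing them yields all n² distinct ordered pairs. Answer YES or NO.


Form the n² = 16 superimposed pairs (L1[i][j], L2[i][j]), row by row (rows and columns indexed from 0):
row 0: (2,3) (0,0) (3,1) (1,2)
row 1: (1,2) (3,1) (0,0) (2,3)
row 2: (3,1) (1,2) (2,3) (0,0)
row 3: (0,0) (2,3) (1,2) (3,1)
Orthogonality requires all 16 pairs distinct.
But the pair (1,2) repeats: cell (0,3) has L1 = 1, L2 = 2, and cell (1,0) has L1 = 1, L2 = 2.
A repeated pair means some other pair never occurs (only 4 distinct pairs out of 16), so the squares are not orthogonal.
Conclusion: NO.

NO


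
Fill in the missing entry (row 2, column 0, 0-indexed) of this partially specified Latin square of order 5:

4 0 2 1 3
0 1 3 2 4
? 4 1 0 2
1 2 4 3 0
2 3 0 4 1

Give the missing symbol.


Row 2 contains symbols [0, 1, 2, 4] — missing [3].
Column 0 contains symbols [0, 1, 2, 4] — missing [3].
The missing symbol must appear in both missing sets; intersection = [3].
Therefore the hidden value is 3.

Missing value = 3.


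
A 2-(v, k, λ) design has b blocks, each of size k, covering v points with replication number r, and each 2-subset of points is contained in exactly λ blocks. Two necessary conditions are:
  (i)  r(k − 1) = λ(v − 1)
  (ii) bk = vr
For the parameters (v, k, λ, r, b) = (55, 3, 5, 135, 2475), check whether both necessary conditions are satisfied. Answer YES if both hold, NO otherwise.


Condition (i): r(k − 1) = 135·2 = 270; λ(v − 1) = 5·54 = 270. Match? YES.
Condition (ii): bk = 2475·3 = 7425; vr = 55·135 = 7425. Match? YES.
Both conditions hold? YES.

YES


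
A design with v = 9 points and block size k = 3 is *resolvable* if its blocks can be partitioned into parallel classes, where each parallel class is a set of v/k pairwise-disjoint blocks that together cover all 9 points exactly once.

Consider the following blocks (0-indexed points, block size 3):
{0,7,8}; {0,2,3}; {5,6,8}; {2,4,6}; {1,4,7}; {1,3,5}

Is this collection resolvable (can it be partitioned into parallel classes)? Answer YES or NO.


v = 9, block size k = 3, number of blocks = 6.
For resolvability, blocks must partition into parallel classes of size v/k = 3.
Total blocks must therefore be a multiple of 3: 6 = 3·2 + 0 ⇒ divisible ✓.
Greedy packing gives 2 candidate class(es). Each should be a full parallel class (size 3, covers all 9 points).
  Class 1 (3 blocks): {0,7,8}; {2,4,6}; {1,3,5}. Points covered: [0, 1, 2, 3, 4, 5, 6, 7, 8].
  Class 2 (3 blocks): {0,2,3}; {5,6,8}; {1,4,7}. Points covered: [0, 1, 2, 3, 4, 5, 6, 7, 8].
All classes full (size 3)? YES. All classes cover every point? YES.
Resolvable? YES.

YES


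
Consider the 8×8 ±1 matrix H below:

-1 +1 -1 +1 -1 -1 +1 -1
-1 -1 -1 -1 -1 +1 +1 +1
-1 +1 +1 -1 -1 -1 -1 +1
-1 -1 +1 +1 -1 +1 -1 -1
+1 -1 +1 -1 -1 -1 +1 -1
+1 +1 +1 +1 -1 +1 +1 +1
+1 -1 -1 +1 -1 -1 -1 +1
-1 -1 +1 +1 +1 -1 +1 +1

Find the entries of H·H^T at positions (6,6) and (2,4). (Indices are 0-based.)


Row 2 of H: [-1, 1, 1, -1, -1, -1, -1, 1].
Row 4 of H: [1, -1, 1, -1, -1, -1, 1, -1].
Row 6 of H: [1, -1, -1, 1, -1, -1, -1, 1].
(H·H^T)[6][6] = Σ_j H[6][j]·H[6][j] = (1)² + (-1)² + (-1)² + (1)² + (-1)² + (-1)² + (-1)² + (1)² = 1 + 1 + 1 + 1 + 1 + 1 + 1 + 1 = 8.
(H·H^T)[2][4] = Σ_j H[2][j]·H[4][j] = (-1)·(1) + (1)·(-1) + (1)·(1) + (-1)·(-1) + (-1)·(-1) + (-1)·(-1) + (-1)·(1) + (1)·(-1) = -1 + -1 + 1 + 1 + 1 + 1 + -1 + -1 = 0.
So rows 2 and 4 are orthogonal; the diagonal entry equals n = 8.

(6,6) entry = 8; (2,4) entry = 0.


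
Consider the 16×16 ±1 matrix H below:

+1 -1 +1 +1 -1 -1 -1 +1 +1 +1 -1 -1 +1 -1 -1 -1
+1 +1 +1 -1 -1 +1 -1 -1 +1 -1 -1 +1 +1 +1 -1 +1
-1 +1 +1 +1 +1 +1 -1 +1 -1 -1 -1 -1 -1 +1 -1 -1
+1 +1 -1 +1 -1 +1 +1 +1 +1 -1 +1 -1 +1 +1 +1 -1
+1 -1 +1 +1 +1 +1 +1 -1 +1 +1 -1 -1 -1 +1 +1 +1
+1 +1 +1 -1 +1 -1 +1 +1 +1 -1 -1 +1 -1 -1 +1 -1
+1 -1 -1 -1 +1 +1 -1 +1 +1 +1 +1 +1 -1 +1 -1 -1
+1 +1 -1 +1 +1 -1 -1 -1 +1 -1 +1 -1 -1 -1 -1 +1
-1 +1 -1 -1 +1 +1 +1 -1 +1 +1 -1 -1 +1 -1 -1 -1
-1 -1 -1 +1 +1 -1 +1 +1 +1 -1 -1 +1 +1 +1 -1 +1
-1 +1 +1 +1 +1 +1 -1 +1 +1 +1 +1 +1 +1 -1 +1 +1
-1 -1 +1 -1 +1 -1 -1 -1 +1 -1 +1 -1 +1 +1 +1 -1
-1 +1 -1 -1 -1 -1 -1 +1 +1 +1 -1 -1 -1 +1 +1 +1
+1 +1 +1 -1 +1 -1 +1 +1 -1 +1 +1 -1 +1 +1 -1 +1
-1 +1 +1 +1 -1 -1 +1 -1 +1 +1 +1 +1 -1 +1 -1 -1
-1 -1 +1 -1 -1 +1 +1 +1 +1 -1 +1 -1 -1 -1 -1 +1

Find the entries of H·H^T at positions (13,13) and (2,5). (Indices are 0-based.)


Row 2 of H: [-1, 1, 1, 1, 1, 1, -1, 1, -1, -1, -1, -1, -1, 1, -1, -1].
Row 5 of H: [1, 1, 1, -1, 1, -1, 1, 1, 1, -1, -1, 1, -1, -1, 1, -1].
Row 13 of H: [1, 1, 1, -1, 1, -1, 1, 1, -1, 1, 1, -1, 1, 1, -1, 1].
(H·H^T)[13][13] = Σ_j H[13][j]·H[13][j] = (1)² + (1)² + (1)² + (-1)² + (1)² + (-1)² + (1)² + (1)² + (-1)² + (1)² + (1)² + (-1)² + (1)² + (1)² + (-1)² + (1)² = 1 + 1 + 1 + 1 + 1 + 1 + 1 + 1 + 1 + 1 + 1 + 1 + 1 + 1 + 1 + 1 = 16.
(H·H^T)[2][5] = Σ_j H[2][j]·H[5][j] = (-1)·(1) + (1)·(1) + (1)·(1) + (1)·(-1) + (1)·(1) + (1)·(-1) + (-1)·(1) + (1)·(1) + (-1)·(1) + (-1)·(-1) + (-1)·(-1) + (-1)·(1) + (-1)·(-1) + (1)·(-1) + (-1)·(1) + (-1)·(-1) = -1 + 1 + 1 + -1 + 1 + -1 + -1 + 1 + -1 + 1 + 1 + -1 + 1 + -1 + -1 + 1 = 0.
So rows 2 and 5 are orthogonal; the diagonal entry equals n = 16.

(13,13) entry = 16; (2,5) entry = 0.


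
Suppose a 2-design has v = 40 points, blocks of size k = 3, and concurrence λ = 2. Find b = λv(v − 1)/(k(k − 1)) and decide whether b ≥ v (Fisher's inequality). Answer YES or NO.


b = λv(v − 1)/(k(k − 1)) = 2·40·39/(3·2) = 3120/6 = 520.
Compare with v = 40: b ≥ v, so Fisher's inequality holds.

YES


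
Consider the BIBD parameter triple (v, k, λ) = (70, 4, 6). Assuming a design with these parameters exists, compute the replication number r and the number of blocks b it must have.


Any 2-(v, k, λ) BIBD satisfies two necessary conditions:
  (i)  Each point sits in r blocks, and counting incidences through any fixed point gives r(k − 1) = λ(v − 1), so r = λ(v − 1)/(k − 1).
  (ii) Total incidences bk = vr, so b = vr/k.
Step 1: r = λ(v − 1)/(k − 1) = 6·(70 − 1)/(4 − 1) = 6·69/3 = 414/3 = 138.
Step 2: b = vr/k = 70·138/4 = 9660/4 = 2415.
Check integrality: r = 138 ∈ Z ✓, b = 2415 ∈ Z ✓.
(These identities are necessary conditions: they determine r and b for any design with these parameters, but do not by themselves prove that one exists.)

r = 138, b = 2415.


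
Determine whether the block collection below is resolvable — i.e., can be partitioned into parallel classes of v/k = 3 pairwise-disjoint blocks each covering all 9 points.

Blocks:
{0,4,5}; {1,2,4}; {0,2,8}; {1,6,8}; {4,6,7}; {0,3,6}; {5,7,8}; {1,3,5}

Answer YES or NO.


v = 9, block size k = 3, number of blocks = 8.
For resolvability, blocks must partition into parallel classes of size v/k = 3.
Total blocks must therefore be a multiple of 3: 8 = 3·2 + 2 ⇒ not divisible ✗.
Resolvable? NO.

NO


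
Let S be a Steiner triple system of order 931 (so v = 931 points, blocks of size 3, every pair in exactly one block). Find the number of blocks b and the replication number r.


An STS(v) is a 2-(v, 3, 1) BIBD: block size k = 3, λ = 1.
Replication: r(k − 1) = λ(v − 1) ⇒ r·2 = 931 − 1 = 930 ⇒ r = 465.
Block count: b = v(v − 1)/6 = 931·930/6 = 865830/6 = 144305.

r = 465, b = 144305.


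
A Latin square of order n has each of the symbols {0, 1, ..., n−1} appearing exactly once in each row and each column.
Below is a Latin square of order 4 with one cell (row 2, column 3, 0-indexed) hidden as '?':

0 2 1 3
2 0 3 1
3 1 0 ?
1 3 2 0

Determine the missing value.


Row 2 contains symbols [0, 1, 3] — missing [2].
Column 3 contains symbols [0, 1, 3] — missing [2].
The missing symbol must appear in both missing sets; intersection = [2].
Therefore the hidden value is 2.

Missing value = 2.


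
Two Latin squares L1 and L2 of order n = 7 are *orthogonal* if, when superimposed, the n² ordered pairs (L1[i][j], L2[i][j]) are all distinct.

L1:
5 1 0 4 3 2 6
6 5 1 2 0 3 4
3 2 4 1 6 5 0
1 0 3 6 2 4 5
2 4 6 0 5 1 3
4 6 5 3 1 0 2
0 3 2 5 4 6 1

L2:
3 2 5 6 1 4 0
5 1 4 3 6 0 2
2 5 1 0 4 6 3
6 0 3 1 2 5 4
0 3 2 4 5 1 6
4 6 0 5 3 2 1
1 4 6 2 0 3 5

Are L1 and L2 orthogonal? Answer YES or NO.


Form the n² = 49 superimposed pairs (L1[i][j], L2[i][j]), row by row (rows and columns indexed from 0):
row 0: (5,3) (1,2) (0,5) (4,6) (3,1) (2,4) (6,0)
row 1: (6,5) (5,1) (1,4) (2,3) (0,6) (3,0) (4,2)
row 2: (3,2) (2,5) (4,1) (1,0) (6,4) (5,6) (0,3)
row 3: (1,6) (0,0) (3,3) (6,1) (2,2) (4,5) (5,4)
row 4: (2,0) (4,3) (6,2) (0,4) (5,5) (1,1) (3,6)
row 5: (4,4) (6,6) (5,0) (3,5) (1,3) (0,2) (2,1)
row 6: (0,1) (3,4) (2,6) (5,2) (4,0) (6,3) (1,5)
Orthogonality requires all 49 pairs distinct.
Check by first coordinate: for each symbol s of L1, list the L2 entries in the n cells where L1 = s; they must all differ.
  L1 = 0: L2 entries (in reading order) 5, 6, 3, 0, 4, 2, 1 — all 7 distinct ✓
  L1 = 1: L2 entries (in reading order) 2, 4, 0, 6, 1, 3, 5 — all 7 distinct ✓
  L1 = 2: L2 entries (in reading order) 4, 3, 5, 2, 0, 1, 6 — all 7 distinct ✓
  L1 = 3: L2 entries (in reading order) 1, 0, 2, 3, 6, 5, 4 — all 7 distinct ✓
  L1 = 4: L2 entries (in reading order) 6, 2, 1, 5, 3, 4, 0 — all 7 distinct ✓
  L1 = 5: L2 entries (in reading order) 3, 1, 6, 4, 5, 0, 2 — all 7 distinct ✓
  L1 = 6: L2 entries (in reading order) 0, 5, 4, 1, 2, 6, 3 — all 7 distinct ✓
Every symbol of L1 meets every symbol of L2 exactly once, so all 49 pairs are distinct (49 of 49).
Conclusion: YES.

YES


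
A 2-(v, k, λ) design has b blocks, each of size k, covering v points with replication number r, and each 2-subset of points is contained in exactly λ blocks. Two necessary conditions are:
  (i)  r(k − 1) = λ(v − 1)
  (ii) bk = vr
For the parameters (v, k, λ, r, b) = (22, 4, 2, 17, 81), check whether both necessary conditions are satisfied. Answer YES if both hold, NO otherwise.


Condition (i): r(k − 1) = 17·3 = 51; λ(v − 1) = 2·21 = 42. Match? NO.
Condition (ii): bk = 81·4 = 324; vr = 22·17 = 374. Match? NO.
Both conditions hold? NO.

NO


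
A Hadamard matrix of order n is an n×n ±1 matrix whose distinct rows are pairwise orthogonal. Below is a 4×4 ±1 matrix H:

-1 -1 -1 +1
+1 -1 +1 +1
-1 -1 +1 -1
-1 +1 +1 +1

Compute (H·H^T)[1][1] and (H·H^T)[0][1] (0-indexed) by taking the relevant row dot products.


Row 0 of H: [-1, -1, -1, 1].
Row 1 of H: [1, -1, 1, 1].
(H·H^T)[1][1] = Σ_j H[1][j]·H[1][j] = (1)² + (-1)² + (1)² + (1)² = 1 + 1 + 1 + 1 = 4.
(H·H^T)[0][1] = Σ_j H[0][j]·H[1][j] = (-1)·(1) + (-1)·(-1) + (-1)·(1) + (1)·(1) = -1 + 1 + -1 + 1 = 0.
So rows 0 and 1 are orthogonal; the diagonal entry equals n = 4.

(1,1) entry = 4; (0,1) entry = 0.


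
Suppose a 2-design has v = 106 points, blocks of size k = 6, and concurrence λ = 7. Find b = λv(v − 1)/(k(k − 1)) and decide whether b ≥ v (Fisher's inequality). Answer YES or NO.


b = λv(v − 1)/(k(k − 1)) = 7·106·105/(6·5) = 77910/30 = 2597.
Compare with v = 106: b ≥ v, so Fisher's inequality holds.

YES


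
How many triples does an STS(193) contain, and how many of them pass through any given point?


An STS(v) is a 2-(v, 3, 1) BIBD: block size k = 3, λ = 1.
Replication: r(k − 1) = λ(v − 1) ⇒ r·2 = 193 − 1 = 192 ⇒ r = 96.
Block count: b = v(v − 1)/6 = 193·192/6 = 37056/6 = 6176.

r = 96, b = 6176.


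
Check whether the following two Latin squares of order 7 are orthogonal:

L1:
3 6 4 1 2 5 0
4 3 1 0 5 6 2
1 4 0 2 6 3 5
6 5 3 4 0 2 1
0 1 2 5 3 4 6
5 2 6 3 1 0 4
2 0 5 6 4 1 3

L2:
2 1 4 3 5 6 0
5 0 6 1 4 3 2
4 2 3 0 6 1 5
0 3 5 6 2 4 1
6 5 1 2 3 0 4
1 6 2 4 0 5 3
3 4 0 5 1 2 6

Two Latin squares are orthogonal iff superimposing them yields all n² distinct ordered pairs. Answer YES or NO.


Form the n² = 49 superimposed pairs (L1[i][j], L2[i][j]), row by row (rows and columns indexed from 0):
row 0: (3,2) (6,1) (4,4) (1,3) (2,5) (5,6) (0,0)
row 1: (4,5) (3,0) (1,6) (0,1) (5,4) (6,3) (2,2)
row 2: (1,4) (4,2) (0,3) (2,0) (6,6) (3,1) (5,5)
row 3: (6,0) (5,3) (3,5) (4,6) (0,2) (2,4) (1,1)
row 4: (0,6) (1,5) (2,1) (5,2) (3,3) (4,0) (6,4)
row 5: (5,1) (2,6) (6,2) (3,4) (1,0) (0,5) (4,3)
row 6: (2,3) (0,4) (5,0) (6,5) (4,1) (1,2) (3,6)
Orthogonality requires all 49 pairs distinct.
Check by first coordinate: for each symbol s of L1, list the L2 entries in the n cells where L1 = s; they must all differ.
  L1 = 0: L2 entries (in reading order) 0, 1, 3, 2, 6, 5, 4 — all 7 distinct ✓
  L1 = 1: L2 entries (in reading order) 3, 6, 4, 1, 5, 0, 2 — all 7 distinct ✓
  L1 = 2: L2 entries (in reading order) 5, 2, 0, 4, 1, 6, 3 — all 7 distinct ✓
  L1 = 3: L2 entries (in reading order) 2, 0, 1, 5, 3, 4, 6 — all 7 distinct ✓
  L1 = 4: L2 entries (in reading order) 4, 5, 2, 6, 0, 3, 1 — all 7 distinct ✓
  L1 = 5: L2 entries (in reading order) 6, 4, 5, 3, 2, 1, 0 — all 7 distinct ✓
  L1 = 6: L2 entries (in reading order) 1, 3, 6, 0, 4, 2, 5 — all 7 distinct ✓
Every symbol of L1 meets every symbol of L2 exactly once, so all 49 pairs are distinct (49 of 49).
Conclusion: YES.

YES


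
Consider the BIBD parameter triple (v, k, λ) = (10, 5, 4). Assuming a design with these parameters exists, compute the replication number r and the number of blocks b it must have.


Any 2-(v, k, λ) BIBD satisfies two necessary conditions:
  (i)  Each point sits in r blocks, and counting incidences through any fixed point gives r(k − 1) = λ(v − 1), so r = λ(v − 1)/(k − 1).
  (ii) Total incidences bk = vr, so b = vr/k.
Step 1: r = λ(v − 1)/(k − 1) = 4·(10 − 1)/(5 − 1) = 4·9/4 = 36/4 = 9.
Step 2: b = vr/k = 10·9/5 = 90/5 = 18.
Check integrality: r = 9 ∈ Z ✓, b = 18 ∈ Z ✓.
(These identities are necessary conditions: they determine r and b for any design with these parameters, but do not by themselves prove that one exists.)

r = 9, b = 18.


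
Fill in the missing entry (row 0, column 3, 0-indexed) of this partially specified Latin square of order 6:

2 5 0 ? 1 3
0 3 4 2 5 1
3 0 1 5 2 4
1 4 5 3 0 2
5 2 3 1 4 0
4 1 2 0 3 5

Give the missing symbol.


Row 0 contains symbols [0, 1, 2, 3, 5] — missing [4].
Column 3 contains symbols [0, 1, 2, 3, 5] — missing [4].
The missing symbol must appear in both missing sets; intersection = [4].
Therefore the hidden value is 4.

Missing value = 4.


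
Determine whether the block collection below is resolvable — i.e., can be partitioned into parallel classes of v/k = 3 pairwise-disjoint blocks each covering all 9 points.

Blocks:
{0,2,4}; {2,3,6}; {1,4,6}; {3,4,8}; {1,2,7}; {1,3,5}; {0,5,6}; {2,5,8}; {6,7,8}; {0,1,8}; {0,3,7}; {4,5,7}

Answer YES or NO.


v = 9, block size k = 3, number of blocks = 12.
For resolvability, blocks must partition into parallel classes of size v/k = 3.
Total blocks must therefore be a multiple of 3: 12 = 3·4 + 0 ⇒ divisible ✓.
Greedy packing gives 4 candidate class(es). Each should be a full parallel class (size 3, covers all 9 points).
  Class 1 (3 blocks): {0,2,4}; {1,3,5}; {6,7,8}. Points covered: [0, 1, 2, 3, 4, 5, 6, 7, 8].
  Class 2 (3 blocks): {2,3,6}; {0,1,8}; {4,5,7}. Points covered: [0, 1, 2, 3, 4, 5, 6, 7, 8].
  Class 3 (3 blocks): {1,4,6}; {2,5,8}; {0,3,7}. Points covered: [0, 1, 2, 3, 4, 5, 6, 7, 8].
  Class 4 (3 blocks): {3,4,8}; {1,2,7}; {0,5,6}. Points covered: [0, 1, 2, 3, 4, 5, 6, 7, 8].
All classes full (size 3)? YES. All classes cover every point? YES.
Resolvable? YES.

YES


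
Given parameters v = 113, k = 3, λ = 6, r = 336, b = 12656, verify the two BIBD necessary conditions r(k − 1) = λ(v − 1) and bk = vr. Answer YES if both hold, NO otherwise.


Condition (i): r(k − 1) = 336·2 = 672; λ(v − 1) = 6·112 = 672. Match? YES.
Condition (ii): bk = 12656·3 = 37968; vr = 113·336 = 37968. Match? YES.
Both conditions hold? YES.

YES


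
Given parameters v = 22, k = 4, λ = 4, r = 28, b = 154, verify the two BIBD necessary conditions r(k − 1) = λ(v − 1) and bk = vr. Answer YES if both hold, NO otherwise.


Condition (i): r(k − 1) = 28·3 = 84; λ(v − 1) = 4·21 = 84. Match? YES.
Condition (ii): bk = 154·4 = 616; vr = 22·28 = 616. Match? YES.
Both conditions hold? YES.

YES


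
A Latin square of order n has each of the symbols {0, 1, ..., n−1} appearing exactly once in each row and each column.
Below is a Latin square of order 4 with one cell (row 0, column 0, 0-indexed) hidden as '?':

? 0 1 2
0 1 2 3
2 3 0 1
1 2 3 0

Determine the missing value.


Row 0 contains symbols [0, 1, 2] — missing [3].
Column 0 contains symbols [0, 1, 2] — missing [3].
The missing symbol must appear in both missing sets; intersection = [3].
Therefore the hidden value is 3.

Missing value = 3.


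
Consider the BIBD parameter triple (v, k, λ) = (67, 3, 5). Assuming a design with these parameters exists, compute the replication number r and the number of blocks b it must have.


Any 2-(v, k, λ) BIBD satisfies two necessary conditions:
  (i)  Each point sits in r blocks, and counting incidences through any fixed point gives r(k − 1) = λ(v − 1), so r = λ(v − 1)/(k − 1).
  (ii) Total incidences bk = vr, so b = vr/k.
Step 1: r = λ(v − 1)/(k − 1) = 5·(67 − 1)/(3 − 1) = 5·66/2 = 330/2 = 165.
Step 2: b = vr/k = 67·165/3 = 11055/3 = 3685.
Check integrality: r = 165 ∈ Z ✓, b = 3685 ∈ Z ✓.
(These identities are necessary conditions: they determine r and b for any design with these parameters, but do not by themselves prove that one exists.)

r = 165, b = 3685.


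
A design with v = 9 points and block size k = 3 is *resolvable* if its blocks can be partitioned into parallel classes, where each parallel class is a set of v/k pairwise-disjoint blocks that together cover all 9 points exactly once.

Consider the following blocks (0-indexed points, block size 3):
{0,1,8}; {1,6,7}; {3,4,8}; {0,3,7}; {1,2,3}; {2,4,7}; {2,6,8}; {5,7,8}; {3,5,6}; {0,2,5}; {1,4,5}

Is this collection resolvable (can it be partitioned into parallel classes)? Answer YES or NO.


v = 9, block size k = 3, number of blocks = 11.
For resolvability, blocks must partition into parallel classes of size v/k = 3.
Total blocks must therefore be a multiple of 3: 11 = 3·3 + 2 ⇒ not divisible ✗.
Resolvable? NO.

NO


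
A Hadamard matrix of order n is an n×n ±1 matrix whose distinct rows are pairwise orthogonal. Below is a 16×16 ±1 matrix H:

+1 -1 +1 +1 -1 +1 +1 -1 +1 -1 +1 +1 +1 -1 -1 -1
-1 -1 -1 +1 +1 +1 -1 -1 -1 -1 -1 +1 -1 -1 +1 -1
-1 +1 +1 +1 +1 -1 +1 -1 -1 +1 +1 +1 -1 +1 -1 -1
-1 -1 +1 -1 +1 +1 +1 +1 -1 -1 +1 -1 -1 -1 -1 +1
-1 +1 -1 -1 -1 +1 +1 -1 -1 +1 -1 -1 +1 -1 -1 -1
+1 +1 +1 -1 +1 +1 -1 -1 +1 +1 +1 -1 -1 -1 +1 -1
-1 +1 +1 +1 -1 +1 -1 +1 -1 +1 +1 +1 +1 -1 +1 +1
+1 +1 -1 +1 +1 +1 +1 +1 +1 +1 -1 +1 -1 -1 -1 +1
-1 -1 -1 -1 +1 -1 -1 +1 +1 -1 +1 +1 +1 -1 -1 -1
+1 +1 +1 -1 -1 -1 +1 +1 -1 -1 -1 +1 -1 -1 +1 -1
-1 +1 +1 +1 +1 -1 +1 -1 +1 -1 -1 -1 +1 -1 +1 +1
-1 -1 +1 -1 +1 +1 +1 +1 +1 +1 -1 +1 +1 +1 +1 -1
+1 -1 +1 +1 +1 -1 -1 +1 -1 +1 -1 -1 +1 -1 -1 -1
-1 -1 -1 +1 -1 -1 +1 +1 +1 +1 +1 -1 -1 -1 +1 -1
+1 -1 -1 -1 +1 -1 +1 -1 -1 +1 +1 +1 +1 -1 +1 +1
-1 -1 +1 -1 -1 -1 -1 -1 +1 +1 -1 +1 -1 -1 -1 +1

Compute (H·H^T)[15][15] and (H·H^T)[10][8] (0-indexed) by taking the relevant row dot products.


Row 8 of H: [-1, -1, -1, -1, 1, -1, -1, 1, 1, -1, 1, 1, 1, -1, -1, -1].
Row 10 of H: [-1, 1, 1, 1, 1, -1, 1, -1, 1, -1, -1, -1, 1, -1, 1, 1].
Row 15 of H: [-1, -1, 1, -1, -1, -1, -1, -1, 1, 1, -1, 1, -1, -1, -1, 1].
(H·H^T)[15][15] = Σ_j H[15][j]·H[15][j] = (-1)² + (-1)² + (1)² + (-1)² + (-1)² + (-1)² + (-1)² + (-1)² + (1)² + (1)² + (-1)² + (1)² + (-1)² + (-1)² + (-1)² + (1)² = 1 + 1 + 1 + 1 + 1 + 1 + 1 + 1 + 1 + 1 + 1 + 1 + 1 + 1 + 1 + 1 = 16.
(H·H^T)[10][8] = Σ_j H[10][j]·H[8][j] = (-1)·(-1) + (1)·(-1) + (1)·(-1) + (1)·(-1) + (1)·(1) + (-1)·(-1) + (1)·(-1) + (-1)·(1) + (1)·(1) + (-1)·(-1) + (-1)·(1) + (-1)·(1) + (1)·(1) + (-1)·(-1) + (1)·(-1) + (1)·(-1) = 1 + -1 + -1 + -1 + 1 + 1 + -1 + -1 + 1 + 1 + -1 + -1 + 1 + 1 + -1 + -1 = -2.
Rows 10 and 8 are not orthogonal (dot product = -2 ≠ 0), so H is not a Hadamard matrix.

(15,15) entry = 16; (10,8) entry = -2.


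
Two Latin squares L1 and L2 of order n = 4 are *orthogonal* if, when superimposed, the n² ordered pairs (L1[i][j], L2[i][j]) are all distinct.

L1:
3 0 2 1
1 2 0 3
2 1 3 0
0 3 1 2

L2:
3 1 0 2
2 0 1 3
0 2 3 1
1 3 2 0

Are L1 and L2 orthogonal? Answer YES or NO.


Form the n² = 16 superimposed pairs (L1[i][j], L2[i][j]), row by row (rows and columns indexed from 0):
row 0: (3,3) (0,1) (2,0) (1,2)
row 1: (1,2) (2,0) (0,1) (3,3)
row 2: (2,0) (1,2) (3,3) (0,1)
row 3: (0,1) (3,3) (1,2) (2,0)
Orthogonality requires all 16 pairs distinct.
But the pair (1,2) repeats: cell (0,3) has L1 = 1, L2 = 2, and cell (1,0) has L1 = 1, L2 = 2.
A repeated pair means some other pair never occurs (only 4 distinct pairs out of 16), so the squares are not orthogonal.
Conclusion: NO.

NO
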